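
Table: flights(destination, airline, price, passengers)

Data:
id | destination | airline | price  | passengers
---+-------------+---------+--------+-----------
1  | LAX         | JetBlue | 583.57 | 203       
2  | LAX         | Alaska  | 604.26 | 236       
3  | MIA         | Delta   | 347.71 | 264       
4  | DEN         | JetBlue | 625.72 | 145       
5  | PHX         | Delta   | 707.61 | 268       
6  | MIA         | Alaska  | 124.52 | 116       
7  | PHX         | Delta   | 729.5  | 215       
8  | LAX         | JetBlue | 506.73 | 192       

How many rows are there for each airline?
SELECT airline, COUNT(*) as count
FROM flights
GROUP BY airline

Result:
  Alaska: 2
  Delta: 3
  JetBlue: 3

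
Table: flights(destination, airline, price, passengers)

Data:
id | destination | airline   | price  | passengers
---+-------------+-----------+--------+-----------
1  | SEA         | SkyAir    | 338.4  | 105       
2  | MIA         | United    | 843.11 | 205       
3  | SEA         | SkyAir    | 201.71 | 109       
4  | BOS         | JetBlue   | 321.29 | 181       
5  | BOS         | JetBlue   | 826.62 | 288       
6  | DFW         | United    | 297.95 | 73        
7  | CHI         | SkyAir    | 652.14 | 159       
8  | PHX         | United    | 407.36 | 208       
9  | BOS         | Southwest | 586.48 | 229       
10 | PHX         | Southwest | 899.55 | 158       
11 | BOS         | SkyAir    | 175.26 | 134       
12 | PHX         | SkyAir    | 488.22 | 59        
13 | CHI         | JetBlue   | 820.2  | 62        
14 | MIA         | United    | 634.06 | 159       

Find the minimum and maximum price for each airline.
SELECT airline, MIN(price), MAX(price)
FROM flights
GROUP BY airline

Result:
  JetBlue: min=321.29, max=826.62
  SkyAir: min=175.26, max=652.14
  Southwest: min=586.48, max=899.55
  United: min=297.95, max=843.11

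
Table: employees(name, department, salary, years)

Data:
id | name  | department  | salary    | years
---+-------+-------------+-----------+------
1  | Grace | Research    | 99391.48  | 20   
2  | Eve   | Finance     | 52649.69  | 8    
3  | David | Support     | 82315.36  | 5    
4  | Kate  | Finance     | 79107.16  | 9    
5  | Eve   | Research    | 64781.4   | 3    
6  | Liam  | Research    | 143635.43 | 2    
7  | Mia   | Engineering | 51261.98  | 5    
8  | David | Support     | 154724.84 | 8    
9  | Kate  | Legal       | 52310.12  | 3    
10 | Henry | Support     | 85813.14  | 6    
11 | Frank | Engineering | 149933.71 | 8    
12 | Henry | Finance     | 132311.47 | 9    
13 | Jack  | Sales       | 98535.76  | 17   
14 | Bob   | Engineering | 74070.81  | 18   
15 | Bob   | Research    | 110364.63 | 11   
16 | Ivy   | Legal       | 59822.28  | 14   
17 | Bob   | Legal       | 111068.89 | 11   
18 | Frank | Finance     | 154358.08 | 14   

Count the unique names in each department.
SELECT department, COUNT(DISTINCT name)
FROM employees
GROUP BY department

Result:
  Engineering: 3 distinct
  Finance: 4 distinct
  Legal: 3 distinct
  Research: 4 distinct
  Sales: 1 distinct
  Support: 2 distinct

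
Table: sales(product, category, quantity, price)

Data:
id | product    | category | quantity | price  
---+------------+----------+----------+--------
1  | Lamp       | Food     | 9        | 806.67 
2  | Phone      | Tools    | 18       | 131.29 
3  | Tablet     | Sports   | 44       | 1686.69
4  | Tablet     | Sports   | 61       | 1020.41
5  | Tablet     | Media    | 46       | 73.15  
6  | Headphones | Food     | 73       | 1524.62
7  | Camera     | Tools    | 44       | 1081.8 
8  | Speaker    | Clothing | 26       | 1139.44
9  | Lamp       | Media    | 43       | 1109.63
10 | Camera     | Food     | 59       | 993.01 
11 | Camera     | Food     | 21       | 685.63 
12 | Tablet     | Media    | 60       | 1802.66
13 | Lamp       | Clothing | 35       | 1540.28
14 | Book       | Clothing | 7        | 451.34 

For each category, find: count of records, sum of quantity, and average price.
SELECT category,
       COUNT(*) as cnt,
       SUM(quantity) as total_quantity,
       AVG(price) as avg_price
FROM sales
GROUP BY category

Result:
  Clothing: 3 records, 68 total quantity, 1043.69 avg price
  Food: 4 records, 162 total quantity, 1002.48 avg price
  Media: 3 records, 149 total quantity, 995.15 avg price
  Sports: 2 records, 105 total quantity, 1353.55 avg price
  Tools: 2 records, 62 total quantity, 606.55 avg price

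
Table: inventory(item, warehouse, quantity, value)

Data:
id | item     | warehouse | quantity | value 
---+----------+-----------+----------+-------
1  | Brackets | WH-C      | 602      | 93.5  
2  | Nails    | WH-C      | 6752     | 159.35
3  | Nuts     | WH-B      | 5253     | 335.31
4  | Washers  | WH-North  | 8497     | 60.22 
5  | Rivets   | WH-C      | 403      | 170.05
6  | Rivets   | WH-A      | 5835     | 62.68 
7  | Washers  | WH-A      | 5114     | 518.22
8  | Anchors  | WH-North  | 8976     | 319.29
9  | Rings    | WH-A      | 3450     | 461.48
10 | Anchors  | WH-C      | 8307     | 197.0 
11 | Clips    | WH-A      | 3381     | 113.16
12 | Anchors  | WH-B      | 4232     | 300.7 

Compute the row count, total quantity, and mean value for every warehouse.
SELECT warehouse,
       COUNT(*) as cnt,
       SUM(quantity) as total_quantity,
       AVG(value) as avg_value
FROM inventory
GROUP BY warehouse

Result:
  WH-A: 4 records, 17780 total quantity, 288.89 avg value
  WH-B: 2 records, 9485 total quantity, 318.01 avg value
  WH-C: 4 records, 16064 total quantity, 154.98 avg value
  WH-North: 2 records, 17473 total quantity, 189.76 avg value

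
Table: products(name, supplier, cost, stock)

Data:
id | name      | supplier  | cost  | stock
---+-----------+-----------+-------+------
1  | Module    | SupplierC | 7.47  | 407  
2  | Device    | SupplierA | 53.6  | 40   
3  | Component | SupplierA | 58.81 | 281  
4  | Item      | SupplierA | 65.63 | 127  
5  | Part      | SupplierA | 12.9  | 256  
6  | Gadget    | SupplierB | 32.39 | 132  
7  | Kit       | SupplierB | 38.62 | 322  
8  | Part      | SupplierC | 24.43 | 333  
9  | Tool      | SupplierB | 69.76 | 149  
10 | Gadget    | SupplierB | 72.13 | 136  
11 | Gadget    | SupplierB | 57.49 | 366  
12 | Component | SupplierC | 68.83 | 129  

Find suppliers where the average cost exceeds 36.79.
SELECT supplier, AVG(cost)
FROM products
GROUP BY supplier
HAVING AVG(cost) > 36.79

Result:
  SupplierA: avg=47.74
  SupplierB: avg=54.08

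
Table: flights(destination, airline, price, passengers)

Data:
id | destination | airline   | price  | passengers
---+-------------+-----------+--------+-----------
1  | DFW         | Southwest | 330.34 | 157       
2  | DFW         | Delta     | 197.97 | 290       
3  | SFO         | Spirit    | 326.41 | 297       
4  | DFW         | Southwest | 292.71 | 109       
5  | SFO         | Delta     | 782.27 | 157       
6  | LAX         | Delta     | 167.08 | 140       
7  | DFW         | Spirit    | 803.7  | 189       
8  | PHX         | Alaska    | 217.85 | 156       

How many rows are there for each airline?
SELECT airline, COUNT(*) as count
FROM flights
GROUP BY airline

Result:
  Alaska: 1
  Delta: 3
  Southwest: 2
  Spirit: 2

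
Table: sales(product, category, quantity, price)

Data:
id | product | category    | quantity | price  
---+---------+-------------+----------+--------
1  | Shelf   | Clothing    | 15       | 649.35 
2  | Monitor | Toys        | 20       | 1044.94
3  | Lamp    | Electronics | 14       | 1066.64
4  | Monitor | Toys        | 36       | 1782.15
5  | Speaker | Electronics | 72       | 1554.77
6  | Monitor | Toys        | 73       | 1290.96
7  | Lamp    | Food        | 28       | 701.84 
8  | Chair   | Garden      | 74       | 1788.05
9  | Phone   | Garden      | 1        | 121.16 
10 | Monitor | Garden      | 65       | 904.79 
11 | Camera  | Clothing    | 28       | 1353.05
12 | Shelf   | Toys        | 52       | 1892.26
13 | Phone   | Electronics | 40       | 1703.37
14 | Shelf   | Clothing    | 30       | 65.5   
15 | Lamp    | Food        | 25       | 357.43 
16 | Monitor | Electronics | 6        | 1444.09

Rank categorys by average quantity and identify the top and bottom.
SELECT category, AVG(quantity)
FROM sales
GROUP BY category
ORDER BY AVG(quantity)

All groups:
  Clothing: 24.33
  Food: 26.50
  Electronics: 33.00
  Toys: 45.25
  Garden: 46.67

Highest: Garden (46.67)
Lowest: Clothing (24.33)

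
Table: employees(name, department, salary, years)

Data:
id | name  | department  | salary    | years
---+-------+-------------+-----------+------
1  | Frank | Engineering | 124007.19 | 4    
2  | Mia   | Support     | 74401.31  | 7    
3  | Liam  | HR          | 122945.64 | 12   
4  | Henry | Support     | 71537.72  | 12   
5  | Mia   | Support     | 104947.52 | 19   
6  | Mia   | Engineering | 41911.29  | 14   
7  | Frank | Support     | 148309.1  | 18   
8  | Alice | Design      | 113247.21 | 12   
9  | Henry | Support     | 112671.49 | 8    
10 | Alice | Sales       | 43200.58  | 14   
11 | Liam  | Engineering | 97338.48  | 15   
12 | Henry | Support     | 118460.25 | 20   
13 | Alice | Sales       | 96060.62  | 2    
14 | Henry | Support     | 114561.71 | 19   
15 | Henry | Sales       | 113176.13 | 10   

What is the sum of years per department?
SELECT department, SUM(years) as result
FROM employees
GROUP BY department

Result:
  Design: 12
  Engineering: 33
  HR: 12
  Sales: 26
  Support: 103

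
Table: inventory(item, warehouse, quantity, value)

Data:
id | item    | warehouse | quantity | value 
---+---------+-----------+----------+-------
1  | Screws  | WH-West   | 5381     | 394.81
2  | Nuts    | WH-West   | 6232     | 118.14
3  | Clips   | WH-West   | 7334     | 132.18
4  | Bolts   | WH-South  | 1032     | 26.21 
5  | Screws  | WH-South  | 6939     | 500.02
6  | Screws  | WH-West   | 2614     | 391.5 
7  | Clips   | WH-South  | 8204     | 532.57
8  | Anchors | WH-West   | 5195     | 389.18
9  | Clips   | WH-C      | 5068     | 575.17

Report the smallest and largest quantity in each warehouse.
SELECT warehouse, MIN(quantity), MAX(quantity)
FROM inventory
GROUP BY warehouse

Result:
  WH-C: min=5068, max=5068
  WH-South: min=1032, max=8204
  WH-West: min=2614, max=7334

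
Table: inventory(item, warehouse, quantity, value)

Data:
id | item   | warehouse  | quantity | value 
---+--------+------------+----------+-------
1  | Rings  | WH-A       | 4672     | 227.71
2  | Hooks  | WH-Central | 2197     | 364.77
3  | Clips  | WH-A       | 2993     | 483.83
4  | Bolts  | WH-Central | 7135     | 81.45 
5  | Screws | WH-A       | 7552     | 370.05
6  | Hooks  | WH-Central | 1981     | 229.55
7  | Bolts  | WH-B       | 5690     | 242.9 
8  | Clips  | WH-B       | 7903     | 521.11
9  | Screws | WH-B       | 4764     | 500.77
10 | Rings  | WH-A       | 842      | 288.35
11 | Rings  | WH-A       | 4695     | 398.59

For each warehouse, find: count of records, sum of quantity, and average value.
SELECT warehouse,
       COUNT(*) as cnt,
       SUM(quantity) as total_quantity,
       AVG(value) as avg_value
FROM inventory
GROUP BY warehouse

Result:
  WH-A: 5 records, 20754 total quantity, 353.71 avg value
  WH-B: 3 records, 18357 total quantity, 421.59 avg value
  WH-Central: 3 records, 11313 total quantity, 225.26 avg value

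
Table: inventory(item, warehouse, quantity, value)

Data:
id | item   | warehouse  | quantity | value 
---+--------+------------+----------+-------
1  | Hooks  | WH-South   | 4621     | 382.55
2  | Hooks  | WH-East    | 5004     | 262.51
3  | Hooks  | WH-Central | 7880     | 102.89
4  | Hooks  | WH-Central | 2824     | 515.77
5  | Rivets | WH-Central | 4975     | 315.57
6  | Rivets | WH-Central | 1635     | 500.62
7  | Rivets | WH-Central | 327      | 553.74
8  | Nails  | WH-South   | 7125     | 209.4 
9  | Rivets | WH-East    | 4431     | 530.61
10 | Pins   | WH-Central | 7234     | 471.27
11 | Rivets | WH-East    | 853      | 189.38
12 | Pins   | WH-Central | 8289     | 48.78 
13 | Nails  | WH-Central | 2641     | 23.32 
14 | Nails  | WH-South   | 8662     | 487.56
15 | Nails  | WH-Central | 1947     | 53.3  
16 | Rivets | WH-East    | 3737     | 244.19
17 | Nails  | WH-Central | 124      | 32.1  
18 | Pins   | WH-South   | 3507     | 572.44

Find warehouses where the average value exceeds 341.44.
SELECT warehouse, AVG(value)
FROM inventory
GROUP BY warehouse
HAVING AVG(value) > 341.44

Result:
  WH-South: avg=412.99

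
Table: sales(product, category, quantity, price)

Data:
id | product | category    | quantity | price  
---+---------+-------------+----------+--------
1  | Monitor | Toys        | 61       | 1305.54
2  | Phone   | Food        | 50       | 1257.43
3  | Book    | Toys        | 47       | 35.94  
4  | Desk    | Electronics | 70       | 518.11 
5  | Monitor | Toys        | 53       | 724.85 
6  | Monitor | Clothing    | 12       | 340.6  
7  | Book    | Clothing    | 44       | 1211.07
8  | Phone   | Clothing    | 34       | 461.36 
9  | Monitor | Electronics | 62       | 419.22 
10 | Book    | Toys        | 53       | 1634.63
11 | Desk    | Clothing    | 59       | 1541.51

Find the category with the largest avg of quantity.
SELECT category, AVG(quantity) as val
FROM sales
GROUP BY category
ORDER BY val DESC
LIMIT 1

Result: Electronics with avg(quantity) = 66.00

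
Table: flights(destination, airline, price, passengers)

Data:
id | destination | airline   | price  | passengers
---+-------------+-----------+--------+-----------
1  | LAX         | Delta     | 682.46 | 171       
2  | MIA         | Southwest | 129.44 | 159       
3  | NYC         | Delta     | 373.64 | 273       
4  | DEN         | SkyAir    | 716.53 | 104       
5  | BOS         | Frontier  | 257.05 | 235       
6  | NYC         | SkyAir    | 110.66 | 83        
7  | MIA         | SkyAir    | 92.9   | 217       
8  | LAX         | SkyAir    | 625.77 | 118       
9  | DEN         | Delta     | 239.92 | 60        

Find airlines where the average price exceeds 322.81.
SELECT airline, AVG(price)
FROM flights
GROUP BY airline
HAVING AVG(price) > 322.81

Result:
  Delta: avg=432.01
  SkyAir: avg=386.47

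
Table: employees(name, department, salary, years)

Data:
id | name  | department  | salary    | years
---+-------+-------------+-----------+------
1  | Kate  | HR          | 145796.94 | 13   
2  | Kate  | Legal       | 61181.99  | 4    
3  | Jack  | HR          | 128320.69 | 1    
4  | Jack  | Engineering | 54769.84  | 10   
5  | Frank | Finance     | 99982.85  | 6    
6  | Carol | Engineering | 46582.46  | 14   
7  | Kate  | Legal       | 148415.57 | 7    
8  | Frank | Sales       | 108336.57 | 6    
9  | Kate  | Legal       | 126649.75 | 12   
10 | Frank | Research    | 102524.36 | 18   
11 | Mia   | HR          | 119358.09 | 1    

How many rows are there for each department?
SELECT department, COUNT(*) as count
FROM employees
GROUP BY department

Result:
  Engineering: 2
  Finance: 1
  HR: 3
  Legal: 3
  Research: 1
  Sales: 1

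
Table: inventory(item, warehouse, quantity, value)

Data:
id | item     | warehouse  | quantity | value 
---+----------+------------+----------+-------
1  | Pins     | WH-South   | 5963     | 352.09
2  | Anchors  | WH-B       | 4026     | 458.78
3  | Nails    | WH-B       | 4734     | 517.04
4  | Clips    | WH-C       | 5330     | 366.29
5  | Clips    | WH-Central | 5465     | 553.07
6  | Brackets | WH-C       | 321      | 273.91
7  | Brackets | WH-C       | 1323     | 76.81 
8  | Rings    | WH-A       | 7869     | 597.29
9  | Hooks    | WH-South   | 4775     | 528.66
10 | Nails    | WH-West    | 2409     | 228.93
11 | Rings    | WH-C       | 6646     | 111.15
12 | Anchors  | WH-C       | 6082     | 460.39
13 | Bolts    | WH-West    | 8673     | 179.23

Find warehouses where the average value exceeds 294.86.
SELECT warehouse, AVG(value)
FROM inventory
GROUP BY warehouse
HAVING AVG(value) > 294.86

Result:
  WH-A: avg=597.29
  WH-B: avg=487.91
  WH-Central: avg=553.07
  WH-South: avg=440.38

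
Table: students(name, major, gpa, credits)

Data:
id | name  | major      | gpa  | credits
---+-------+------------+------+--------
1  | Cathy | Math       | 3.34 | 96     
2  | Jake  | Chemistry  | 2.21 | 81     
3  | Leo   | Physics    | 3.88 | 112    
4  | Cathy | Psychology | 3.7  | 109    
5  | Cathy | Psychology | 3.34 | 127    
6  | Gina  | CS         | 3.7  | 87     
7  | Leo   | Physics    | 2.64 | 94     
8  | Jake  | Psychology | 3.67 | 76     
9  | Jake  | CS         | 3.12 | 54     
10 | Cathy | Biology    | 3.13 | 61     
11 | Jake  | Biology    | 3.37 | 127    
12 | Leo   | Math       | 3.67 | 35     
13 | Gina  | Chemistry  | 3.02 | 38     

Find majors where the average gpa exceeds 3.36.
SELECT major, AVG(gpa)
FROM students
GROUP BY major
HAVING AVG(gpa) > 3.36

Result:
  CS: avg=3.41
  Math: avg=3.51
  Psychology: avg=3.57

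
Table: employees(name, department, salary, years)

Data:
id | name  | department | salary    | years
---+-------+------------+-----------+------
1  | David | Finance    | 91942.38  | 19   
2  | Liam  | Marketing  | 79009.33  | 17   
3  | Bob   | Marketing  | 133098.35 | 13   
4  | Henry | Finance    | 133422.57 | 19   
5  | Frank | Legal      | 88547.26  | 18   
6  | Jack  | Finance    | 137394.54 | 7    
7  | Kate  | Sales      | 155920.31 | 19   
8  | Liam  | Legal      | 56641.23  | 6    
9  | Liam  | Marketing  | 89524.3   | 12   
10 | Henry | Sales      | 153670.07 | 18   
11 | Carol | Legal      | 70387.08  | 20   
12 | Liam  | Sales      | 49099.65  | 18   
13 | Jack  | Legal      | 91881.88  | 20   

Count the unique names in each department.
SELECT department, COUNT(DISTINCT name)
FROM employees
GROUP BY department

Result:
  Finance: 3 distinct
  Legal: 4 distinct
  Marketing: 2 distinct
  Sales: 3 distinct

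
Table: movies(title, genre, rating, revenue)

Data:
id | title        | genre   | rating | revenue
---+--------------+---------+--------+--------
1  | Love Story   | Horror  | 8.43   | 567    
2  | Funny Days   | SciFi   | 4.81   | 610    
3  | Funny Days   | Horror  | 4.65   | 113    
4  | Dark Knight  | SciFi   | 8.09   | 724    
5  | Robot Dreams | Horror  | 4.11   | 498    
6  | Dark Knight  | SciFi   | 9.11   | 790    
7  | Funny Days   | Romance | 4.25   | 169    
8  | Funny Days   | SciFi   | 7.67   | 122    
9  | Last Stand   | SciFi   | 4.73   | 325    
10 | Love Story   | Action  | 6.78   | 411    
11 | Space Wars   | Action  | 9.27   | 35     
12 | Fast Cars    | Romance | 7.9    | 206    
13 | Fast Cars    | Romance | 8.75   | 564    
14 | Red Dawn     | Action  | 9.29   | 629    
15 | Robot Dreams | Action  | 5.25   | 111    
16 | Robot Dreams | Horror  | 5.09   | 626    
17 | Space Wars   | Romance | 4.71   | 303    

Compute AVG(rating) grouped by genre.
SELECT genre, AVG(rating) as result
FROM movies
GROUP BY genre

Result:
  Action: 7.65
  Horror: 5.57
  Romance: 6.40
  SciFi: 6.88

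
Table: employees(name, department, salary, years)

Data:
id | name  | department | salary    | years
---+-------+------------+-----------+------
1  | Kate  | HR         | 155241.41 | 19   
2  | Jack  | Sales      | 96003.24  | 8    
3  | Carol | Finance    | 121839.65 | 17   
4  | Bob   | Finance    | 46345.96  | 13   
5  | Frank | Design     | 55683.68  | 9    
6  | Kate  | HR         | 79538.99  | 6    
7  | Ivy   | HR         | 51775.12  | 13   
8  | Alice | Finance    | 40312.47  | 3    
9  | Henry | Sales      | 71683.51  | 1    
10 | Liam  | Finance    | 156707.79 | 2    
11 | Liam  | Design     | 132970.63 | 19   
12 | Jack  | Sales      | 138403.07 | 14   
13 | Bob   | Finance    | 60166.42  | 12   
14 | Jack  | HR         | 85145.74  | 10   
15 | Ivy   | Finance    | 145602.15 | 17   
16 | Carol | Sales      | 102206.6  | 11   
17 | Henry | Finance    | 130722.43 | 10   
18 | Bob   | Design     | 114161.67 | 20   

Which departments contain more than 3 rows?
SELECT department, COUNT(*) as cnt
FROM employees
GROUP BY department
HAVING COUNT(*) > 3

Result:
  Finance: 7
  HR: 4
  Sales: 4

Note: HAVING filters groups after aggregation, WHERE filters rows before.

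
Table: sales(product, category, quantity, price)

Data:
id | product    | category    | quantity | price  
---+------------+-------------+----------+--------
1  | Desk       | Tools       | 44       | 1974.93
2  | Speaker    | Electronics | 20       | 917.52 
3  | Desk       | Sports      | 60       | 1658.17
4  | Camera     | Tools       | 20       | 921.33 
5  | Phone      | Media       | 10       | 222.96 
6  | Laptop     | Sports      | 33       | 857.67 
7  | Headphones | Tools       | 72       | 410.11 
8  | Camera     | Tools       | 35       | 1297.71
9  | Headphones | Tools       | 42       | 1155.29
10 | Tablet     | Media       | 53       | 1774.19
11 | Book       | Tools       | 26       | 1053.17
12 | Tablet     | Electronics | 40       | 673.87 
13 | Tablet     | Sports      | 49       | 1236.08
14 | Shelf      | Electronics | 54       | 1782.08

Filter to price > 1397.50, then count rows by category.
SELECT category, COUNT(*)
FROM sales
WHERE price > 1397.50
GROUP BY category

Note: WHERE filters rows before grouping.

Result:
  Electronics: 1
  Media: 1
  Sports: 1
  Tools: 1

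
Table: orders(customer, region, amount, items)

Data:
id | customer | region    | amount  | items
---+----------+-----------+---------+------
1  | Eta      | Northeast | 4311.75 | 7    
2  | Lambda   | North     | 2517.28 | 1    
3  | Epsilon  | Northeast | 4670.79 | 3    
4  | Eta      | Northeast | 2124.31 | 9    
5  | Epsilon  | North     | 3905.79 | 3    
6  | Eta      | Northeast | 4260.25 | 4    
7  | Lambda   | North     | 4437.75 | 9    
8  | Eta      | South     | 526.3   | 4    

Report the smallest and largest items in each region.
SELECT region, MIN(items), MAX(items)
FROM orders
GROUP BY region

Result:
  North: min=1, max=9
  Northeast: min=3, max=9
  South: min=4, max=4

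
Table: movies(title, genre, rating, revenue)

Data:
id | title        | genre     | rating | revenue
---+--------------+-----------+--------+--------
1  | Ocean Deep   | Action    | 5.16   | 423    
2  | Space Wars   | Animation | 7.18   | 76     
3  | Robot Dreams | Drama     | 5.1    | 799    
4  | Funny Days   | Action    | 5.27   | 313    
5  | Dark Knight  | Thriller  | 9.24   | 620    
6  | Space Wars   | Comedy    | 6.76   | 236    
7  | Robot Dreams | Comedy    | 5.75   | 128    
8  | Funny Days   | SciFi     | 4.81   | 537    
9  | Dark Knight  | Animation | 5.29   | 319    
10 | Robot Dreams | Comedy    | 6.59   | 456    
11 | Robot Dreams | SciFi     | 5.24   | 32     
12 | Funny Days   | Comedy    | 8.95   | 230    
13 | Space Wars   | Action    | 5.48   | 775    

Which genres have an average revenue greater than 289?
SELECT genre, AVG(revenue)
FROM movies
GROUP BY genre
HAVING AVG(revenue) > 289

Result:
  Action: avg=503.67
  Drama: avg=799.00
  Thriller: avg=620.00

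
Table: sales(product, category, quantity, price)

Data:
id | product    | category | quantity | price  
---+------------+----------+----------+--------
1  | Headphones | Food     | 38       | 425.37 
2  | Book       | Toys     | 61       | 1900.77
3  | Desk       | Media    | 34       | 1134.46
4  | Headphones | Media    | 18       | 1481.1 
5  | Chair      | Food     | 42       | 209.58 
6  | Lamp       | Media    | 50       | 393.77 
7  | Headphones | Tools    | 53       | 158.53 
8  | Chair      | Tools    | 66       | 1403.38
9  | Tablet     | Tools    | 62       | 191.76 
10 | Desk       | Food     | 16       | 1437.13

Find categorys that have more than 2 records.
SELECT category, COUNT(*) as cnt
FROM sales
GROUP BY category
HAVING COUNT(*) > 2

Result:
  Food: 3
  Media: 3
  Tools: 3

Note: HAVING filters groups after aggregation, WHERE filters rows before.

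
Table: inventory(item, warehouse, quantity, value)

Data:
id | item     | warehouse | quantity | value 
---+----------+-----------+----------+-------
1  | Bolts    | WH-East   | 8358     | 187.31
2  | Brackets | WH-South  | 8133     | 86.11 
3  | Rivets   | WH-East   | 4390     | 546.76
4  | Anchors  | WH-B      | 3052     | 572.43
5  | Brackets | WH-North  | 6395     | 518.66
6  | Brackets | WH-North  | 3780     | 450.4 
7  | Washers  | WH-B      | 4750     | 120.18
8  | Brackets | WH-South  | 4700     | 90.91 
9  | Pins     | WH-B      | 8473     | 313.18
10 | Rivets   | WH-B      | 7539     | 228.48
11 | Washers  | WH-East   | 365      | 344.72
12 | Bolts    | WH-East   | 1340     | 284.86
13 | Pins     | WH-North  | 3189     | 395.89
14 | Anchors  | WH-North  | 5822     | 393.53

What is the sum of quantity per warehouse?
SELECT warehouse, SUM(quantity) as result
FROM inventory
GROUP BY warehouse

Result:
  WH-B: 23814
  WH-East: 14453
  WH-North: 19186
  WH-South: 12833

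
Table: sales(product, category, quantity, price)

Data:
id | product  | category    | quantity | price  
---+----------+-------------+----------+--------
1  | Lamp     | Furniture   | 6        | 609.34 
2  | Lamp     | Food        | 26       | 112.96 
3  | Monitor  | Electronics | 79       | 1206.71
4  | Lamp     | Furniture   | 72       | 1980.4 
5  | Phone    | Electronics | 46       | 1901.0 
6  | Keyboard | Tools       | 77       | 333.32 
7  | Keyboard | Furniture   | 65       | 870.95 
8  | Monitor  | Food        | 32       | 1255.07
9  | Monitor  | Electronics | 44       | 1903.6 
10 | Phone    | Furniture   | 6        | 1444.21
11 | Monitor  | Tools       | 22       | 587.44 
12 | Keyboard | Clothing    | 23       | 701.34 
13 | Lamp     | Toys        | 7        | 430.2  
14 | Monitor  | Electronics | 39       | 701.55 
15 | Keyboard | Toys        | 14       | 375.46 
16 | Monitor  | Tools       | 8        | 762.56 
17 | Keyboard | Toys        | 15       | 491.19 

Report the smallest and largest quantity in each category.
SELECT category, MIN(quantity), MAX(quantity)
FROM sales
GROUP BY category

Result:
  Clothing: min=23, max=23
  Electronics: min=39, max=79
  Food: min=26, max=32
  Furniture: min=6, max=72
  Tools: min=8, max=77
  Toys: min=7, max=15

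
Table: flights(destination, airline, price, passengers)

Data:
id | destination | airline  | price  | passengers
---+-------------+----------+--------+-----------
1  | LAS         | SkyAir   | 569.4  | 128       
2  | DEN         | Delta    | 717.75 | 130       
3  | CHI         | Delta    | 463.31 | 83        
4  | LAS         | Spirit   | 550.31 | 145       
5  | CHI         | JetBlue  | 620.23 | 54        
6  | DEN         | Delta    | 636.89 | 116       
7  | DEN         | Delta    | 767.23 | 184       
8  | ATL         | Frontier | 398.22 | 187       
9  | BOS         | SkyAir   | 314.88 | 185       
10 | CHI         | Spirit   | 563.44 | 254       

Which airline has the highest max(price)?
SELECT airline, MAX(price) as val
FROM flights
GROUP BY airline
ORDER BY val DESC
LIMIT 1

Result: Delta with max(price) = 767.23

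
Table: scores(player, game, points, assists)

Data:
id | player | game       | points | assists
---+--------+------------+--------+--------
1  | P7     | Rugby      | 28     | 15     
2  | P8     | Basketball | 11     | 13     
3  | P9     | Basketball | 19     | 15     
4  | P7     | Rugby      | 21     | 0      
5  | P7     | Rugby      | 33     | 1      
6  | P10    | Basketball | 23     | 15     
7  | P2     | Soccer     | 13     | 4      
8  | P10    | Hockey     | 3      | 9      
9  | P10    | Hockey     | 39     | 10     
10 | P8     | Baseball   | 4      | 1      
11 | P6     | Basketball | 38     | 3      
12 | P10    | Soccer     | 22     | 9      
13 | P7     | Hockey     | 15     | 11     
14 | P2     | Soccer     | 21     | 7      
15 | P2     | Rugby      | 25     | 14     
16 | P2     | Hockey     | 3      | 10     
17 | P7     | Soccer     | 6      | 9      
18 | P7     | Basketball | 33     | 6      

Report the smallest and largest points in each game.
SELECT game, MIN(points), MAX(points)
FROM scores
GROUP BY game

Result:
  Baseball: min=4, max=4
  Basketball: min=11, max=38
  Hockey: min=3, max=39
  Rugby: min=21, max=33
  Soccer: min=6, max=22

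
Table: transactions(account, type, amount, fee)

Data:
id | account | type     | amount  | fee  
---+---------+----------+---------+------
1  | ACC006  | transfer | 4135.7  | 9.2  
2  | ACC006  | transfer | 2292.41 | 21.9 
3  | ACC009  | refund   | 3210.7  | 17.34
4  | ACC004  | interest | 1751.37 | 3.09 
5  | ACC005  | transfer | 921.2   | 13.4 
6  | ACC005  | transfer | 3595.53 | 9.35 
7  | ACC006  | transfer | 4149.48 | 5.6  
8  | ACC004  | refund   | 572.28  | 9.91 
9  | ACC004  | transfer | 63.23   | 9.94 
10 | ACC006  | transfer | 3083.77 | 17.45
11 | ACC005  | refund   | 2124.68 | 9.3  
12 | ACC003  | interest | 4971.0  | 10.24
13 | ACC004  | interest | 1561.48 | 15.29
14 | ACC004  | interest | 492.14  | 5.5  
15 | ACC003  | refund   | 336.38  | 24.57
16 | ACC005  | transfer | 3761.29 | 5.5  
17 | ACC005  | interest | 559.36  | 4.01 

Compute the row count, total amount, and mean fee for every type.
SELECT type,
       COUNT(*) as cnt,
       SUM(amount) as total_amount,
       AVG(fee) as avg_fee
FROM transactions
GROUP BY type

Result:
  interest: 5 records, 9335.35 total amount, 7.63 avg fee
  refund: 4 records, 6244.04 total amount, 15.28 avg fee
  transfer: 8 records, 22002.61 total amount, 11.54 avg fee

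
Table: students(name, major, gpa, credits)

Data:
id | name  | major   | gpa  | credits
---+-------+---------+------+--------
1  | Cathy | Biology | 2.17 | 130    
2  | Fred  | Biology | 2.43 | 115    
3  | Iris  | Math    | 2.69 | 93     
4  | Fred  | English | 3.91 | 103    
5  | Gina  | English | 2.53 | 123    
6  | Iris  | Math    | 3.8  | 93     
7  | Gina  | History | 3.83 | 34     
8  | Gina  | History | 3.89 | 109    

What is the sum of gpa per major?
SELECT major, SUM(gpa) as result
FROM students
GROUP BY major

Result:
  Biology: 4.60
  English: 6.44
  History: 7.72
  Math: 6.49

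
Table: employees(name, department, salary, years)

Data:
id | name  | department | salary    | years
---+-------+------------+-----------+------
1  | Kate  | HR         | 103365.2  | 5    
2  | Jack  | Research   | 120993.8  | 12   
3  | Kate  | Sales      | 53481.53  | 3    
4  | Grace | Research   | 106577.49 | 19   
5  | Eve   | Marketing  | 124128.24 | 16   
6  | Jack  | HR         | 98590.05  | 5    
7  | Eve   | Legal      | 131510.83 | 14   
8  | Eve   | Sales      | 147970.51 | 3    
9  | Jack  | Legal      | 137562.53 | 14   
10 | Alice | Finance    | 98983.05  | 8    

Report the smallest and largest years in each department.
SELECT department, MIN(years), MAX(years)
FROM employees
GROUP BY department

Result:
  Finance: min=8, max=8
  HR: min=5, max=5
  Legal: min=14, max=14
  Marketing: min=16, max=16
  Research: min=12, max=19
  Sales: min=3, max=3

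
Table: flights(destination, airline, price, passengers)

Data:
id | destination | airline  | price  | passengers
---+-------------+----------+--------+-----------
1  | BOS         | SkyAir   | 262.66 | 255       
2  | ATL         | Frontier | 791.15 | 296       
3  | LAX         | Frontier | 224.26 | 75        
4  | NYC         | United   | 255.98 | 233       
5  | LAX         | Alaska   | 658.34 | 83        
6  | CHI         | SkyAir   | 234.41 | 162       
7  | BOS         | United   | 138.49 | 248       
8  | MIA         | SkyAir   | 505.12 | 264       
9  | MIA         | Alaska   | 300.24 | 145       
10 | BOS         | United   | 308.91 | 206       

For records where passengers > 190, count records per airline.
SELECT airline, COUNT(*)
FROM flights
WHERE passengers > 190
GROUP BY airline

Note: WHERE filters rows before grouping.

Result:
  Frontier: 1
  SkyAir: 2
  United: 3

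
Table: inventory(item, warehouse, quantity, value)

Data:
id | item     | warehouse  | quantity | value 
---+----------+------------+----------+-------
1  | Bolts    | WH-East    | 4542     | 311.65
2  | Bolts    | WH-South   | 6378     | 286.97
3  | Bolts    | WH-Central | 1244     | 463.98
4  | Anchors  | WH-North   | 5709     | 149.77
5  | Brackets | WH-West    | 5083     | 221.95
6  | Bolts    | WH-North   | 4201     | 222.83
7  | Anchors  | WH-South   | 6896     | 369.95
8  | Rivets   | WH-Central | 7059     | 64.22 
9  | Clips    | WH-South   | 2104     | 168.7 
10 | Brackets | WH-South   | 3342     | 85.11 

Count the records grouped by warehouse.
SELECT warehouse, COUNT(*) as count
FROM inventory
GROUP BY warehouse

Result:
  WH-Central: 2
  WH-East: 1
  WH-North: 2
  WH-South: 4
  WH-West: 1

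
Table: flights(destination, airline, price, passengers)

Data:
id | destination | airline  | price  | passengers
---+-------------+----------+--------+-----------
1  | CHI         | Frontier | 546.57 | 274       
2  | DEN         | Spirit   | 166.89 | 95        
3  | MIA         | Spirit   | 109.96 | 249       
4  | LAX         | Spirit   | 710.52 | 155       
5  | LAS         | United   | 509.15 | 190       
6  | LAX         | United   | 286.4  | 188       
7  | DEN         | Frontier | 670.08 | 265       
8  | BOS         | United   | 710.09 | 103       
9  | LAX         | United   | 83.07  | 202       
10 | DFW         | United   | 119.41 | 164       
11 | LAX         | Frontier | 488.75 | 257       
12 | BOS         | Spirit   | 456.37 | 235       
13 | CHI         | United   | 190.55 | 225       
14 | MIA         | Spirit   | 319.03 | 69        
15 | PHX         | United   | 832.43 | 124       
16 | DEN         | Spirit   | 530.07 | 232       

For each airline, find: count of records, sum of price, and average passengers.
SELECT airline,
       COUNT(*) as cnt,
       SUM(price) as total_price,
       AVG(passengers) as avg_passengers
FROM flights
GROUP BY airline

Result:
  Frontier: 3 records, 1705.40 total price, 265.33 avg passengers
  Spirit: 6 records, 2292.84 total price, 172.50 avg passengers
  United: 7 records, 2731.10 total price, 170.86 avg passengers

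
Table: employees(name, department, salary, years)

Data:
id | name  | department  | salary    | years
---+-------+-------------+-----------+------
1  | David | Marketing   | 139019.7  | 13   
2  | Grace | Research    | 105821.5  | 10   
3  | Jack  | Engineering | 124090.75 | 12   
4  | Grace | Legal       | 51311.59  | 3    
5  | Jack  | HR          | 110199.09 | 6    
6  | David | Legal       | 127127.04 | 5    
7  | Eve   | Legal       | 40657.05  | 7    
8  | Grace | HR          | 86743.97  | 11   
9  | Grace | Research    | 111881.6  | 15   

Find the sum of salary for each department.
SELECT department, SUM(salary) as result
FROM employees
GROUP BY department

Result:
  Engineering: 124090.75
  HR: 196943.06
  Legal: 219095.68
  Marketing: 139019.70
  Research: 217703.10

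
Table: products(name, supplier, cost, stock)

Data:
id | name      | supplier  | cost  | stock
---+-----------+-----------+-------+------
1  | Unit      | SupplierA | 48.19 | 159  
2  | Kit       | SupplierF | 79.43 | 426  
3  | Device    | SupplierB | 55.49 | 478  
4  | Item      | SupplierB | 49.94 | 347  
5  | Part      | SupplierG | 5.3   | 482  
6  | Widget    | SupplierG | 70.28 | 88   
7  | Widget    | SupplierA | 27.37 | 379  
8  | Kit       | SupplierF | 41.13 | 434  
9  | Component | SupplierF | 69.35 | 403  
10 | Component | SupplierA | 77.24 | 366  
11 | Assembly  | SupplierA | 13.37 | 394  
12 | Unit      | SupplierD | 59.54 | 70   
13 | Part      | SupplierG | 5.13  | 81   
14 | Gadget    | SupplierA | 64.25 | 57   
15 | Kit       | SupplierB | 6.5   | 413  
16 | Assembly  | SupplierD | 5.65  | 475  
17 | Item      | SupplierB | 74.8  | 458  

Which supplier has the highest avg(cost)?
SELECT supplier, AVG(cost) as val
FROM products
GROUP BY supplier
ORDER BY val DESC
LIMIT 1

Result: SupplierF with avg(cost) = 63.30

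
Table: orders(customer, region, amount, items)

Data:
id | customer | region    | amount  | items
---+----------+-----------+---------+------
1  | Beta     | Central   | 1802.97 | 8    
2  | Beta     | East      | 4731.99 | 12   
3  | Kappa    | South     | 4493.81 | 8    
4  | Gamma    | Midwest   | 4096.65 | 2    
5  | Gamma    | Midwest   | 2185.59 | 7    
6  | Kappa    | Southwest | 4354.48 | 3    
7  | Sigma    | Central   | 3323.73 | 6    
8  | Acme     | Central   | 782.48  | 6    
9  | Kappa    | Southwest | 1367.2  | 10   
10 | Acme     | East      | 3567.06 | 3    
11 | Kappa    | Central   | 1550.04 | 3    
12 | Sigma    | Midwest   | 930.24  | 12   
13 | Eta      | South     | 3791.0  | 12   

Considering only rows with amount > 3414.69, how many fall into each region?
SELECT region, COUNT(*)
FROM orders
WHERE amount > 3414.69
GROUP BY region

Note: WHERE filters rows before grouping.

Result:
  East: 2
  Midwest: 1
  South: 2
  Southwest: 1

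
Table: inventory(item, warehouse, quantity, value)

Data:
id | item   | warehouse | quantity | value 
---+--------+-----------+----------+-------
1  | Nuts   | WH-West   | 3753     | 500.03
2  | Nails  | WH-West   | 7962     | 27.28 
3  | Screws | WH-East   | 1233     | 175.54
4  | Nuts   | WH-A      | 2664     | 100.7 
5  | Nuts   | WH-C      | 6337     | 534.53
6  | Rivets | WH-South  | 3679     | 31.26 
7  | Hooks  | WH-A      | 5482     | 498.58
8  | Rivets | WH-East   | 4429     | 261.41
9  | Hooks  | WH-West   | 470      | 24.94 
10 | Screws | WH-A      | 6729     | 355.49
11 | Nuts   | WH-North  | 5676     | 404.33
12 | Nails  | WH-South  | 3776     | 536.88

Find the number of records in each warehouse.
SELECT warehouse, COUNT(*) as count
FROM inventory
GROUP BY warehouse

Result:
  WH-A: 3
  WH-C: 1
  WH-East: 2
  WH-North: 1
  WH-South: 2
  WH-West: 3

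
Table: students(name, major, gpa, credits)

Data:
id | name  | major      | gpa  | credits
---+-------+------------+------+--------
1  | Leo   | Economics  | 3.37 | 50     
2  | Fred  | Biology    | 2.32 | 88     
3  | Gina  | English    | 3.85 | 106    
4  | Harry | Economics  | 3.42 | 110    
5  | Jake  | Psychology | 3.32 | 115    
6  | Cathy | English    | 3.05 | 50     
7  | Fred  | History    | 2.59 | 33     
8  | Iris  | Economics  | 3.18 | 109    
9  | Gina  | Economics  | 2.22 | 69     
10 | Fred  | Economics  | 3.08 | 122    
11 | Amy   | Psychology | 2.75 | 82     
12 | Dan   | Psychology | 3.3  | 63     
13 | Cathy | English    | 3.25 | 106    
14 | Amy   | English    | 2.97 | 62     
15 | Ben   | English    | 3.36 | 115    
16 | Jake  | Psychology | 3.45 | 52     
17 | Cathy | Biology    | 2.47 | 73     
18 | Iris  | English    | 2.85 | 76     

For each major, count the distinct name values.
SELECT major, COUNT(DISTINCT name)
FROM students
GROUP BY major

Result:
  Biology: 2 distinct
  Economics: 5 distinct
  English: 5 distinct
  History: 1 distinct
  Psychology: 3 distinct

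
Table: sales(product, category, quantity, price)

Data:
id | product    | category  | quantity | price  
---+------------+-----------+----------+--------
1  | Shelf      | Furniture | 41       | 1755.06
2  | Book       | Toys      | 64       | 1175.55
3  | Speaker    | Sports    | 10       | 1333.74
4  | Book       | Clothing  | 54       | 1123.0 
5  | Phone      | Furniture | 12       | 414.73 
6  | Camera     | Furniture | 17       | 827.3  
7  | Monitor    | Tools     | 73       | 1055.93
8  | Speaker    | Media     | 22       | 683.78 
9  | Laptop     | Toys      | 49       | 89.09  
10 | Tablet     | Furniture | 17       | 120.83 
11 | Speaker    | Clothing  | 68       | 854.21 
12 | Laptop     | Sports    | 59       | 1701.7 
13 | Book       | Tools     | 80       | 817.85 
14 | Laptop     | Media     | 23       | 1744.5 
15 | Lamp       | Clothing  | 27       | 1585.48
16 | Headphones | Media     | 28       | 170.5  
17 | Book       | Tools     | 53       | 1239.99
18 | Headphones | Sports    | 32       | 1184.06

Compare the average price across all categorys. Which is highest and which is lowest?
SELECT category, AVG(price)
FROM sales
GROUP BY category
ORDER BY AVG(price)

All groups:
  Toys: 632.32
  Furniture: 779.48
  Media: 866.26
  Tools: 1037.92
  Clothing: 1187.56
  Sports: 1406.50

Highest: Sports (1406.50)
Lowest: Toys (632.32)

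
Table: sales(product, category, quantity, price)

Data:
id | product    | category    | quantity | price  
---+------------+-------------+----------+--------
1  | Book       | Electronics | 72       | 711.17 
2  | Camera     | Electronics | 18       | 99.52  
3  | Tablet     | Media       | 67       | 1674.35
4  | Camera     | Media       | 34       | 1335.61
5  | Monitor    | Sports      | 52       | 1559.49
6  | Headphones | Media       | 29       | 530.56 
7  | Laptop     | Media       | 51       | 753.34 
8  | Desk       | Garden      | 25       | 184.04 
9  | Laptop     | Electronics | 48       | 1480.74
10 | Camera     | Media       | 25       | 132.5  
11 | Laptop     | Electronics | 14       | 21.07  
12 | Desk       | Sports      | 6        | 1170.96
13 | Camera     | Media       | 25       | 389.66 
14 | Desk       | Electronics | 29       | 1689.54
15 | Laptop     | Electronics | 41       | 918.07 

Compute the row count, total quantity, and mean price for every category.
SELECT category,
       COUNT(*) as cnt,
       SUM(quantity) as total_quantity,
       AVG(price) as avg_price
FROM sales
GROUP BY category

Result:
  Electronics: 6 records, 222 total quantity, 820.02 avg price
  Garden: 1 records, 25 total quantity, 184.04 avg price
  Media: 6 records, 231 total quantity, 802.67 avg price
  Sports: 2 records, 58 total quantity, 1365.23 avg price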